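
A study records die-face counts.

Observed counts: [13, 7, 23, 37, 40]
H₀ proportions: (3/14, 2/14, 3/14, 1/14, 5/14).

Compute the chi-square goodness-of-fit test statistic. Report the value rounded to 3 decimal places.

n = 120; E_i = n·p_i = [25.71, 17.14, 25.71, 8.57, 42.86]
χ² = (13−25.71)²/25.71 + (7−17.14)²/17.14 + (23−25.71)²/25.71 + (37−8.57)²/8.57 + (40−42.86)²/42.86 = 107.0528
df = 4

test statistic = 107.053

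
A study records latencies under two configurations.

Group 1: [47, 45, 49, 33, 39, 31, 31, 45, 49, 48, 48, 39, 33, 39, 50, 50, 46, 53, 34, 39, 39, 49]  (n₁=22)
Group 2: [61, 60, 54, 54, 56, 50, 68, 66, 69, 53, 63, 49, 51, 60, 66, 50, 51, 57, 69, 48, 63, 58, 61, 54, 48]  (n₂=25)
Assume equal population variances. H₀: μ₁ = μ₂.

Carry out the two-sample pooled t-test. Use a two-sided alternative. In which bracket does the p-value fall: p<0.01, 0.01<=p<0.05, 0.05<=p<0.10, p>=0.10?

x̄₁=42.545, s₁=7.015, n₁=22
x̄₂=57.560, s₂=6.850, n₂=25
s_p² = [21·7.015² + 24·6.850²]/45 = 47.9914
SE = √(s_p²·(1/22+1/25)) = 2.0251
t = (42.545−57.560)/2.0251 = -7.4142
df = 45
p-value (two-sided) = 0.00000
→ bracket: p<0.01

p-value bracket: p<0.01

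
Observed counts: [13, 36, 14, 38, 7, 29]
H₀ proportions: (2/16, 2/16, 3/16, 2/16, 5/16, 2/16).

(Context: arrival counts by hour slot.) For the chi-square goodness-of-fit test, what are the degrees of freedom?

df = k − 1 = 6 − 1 = 5

degrees of freedom = 5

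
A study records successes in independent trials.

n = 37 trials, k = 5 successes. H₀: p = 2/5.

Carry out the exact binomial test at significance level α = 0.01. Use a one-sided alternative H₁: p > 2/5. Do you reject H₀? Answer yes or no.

reject H₀: no

Exact binomial: n=37, k=5, p₀=2/5=0.4000
P(X≥5) from Σ C(n,i)·p₀^i·(1−p₀)^(n−i)
p-value (one-sided, H₁ greater) = 0.99990
At α=0.01: p ≥ α → fail to reject H₀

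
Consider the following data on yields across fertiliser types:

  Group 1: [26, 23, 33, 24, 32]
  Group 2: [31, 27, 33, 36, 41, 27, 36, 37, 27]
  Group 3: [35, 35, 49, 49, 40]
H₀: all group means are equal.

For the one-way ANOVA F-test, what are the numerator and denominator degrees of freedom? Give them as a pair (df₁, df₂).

degrees of freedom = [2, 16]

k = 3 groups, N = 19 total
df = (k−1, N−k) = (3−1, 19−3) = (2, 16)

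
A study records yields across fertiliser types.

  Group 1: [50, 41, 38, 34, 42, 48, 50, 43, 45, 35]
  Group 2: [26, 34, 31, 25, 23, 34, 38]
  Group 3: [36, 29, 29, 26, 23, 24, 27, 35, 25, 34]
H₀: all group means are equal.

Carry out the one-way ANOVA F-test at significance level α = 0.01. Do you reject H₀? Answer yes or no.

reject H₀: yes

Group means [42.60, 30.14, 28.80], grand mean 34.259
SSB = Σnᵢ(x̄ᵢ−x̄)² = 1112.328; SSW = ΣΣ(x−x̄ᵢ)² = 686.857
MSB = 1112.328/2 = 556.1640; MSW = 686.857/24 = 28.6190
F = MSB/MSW = 19.4334
df = (2, 24)
p-value (upper-tail) = 0.00001
At α=0.01: p < α → reject H₀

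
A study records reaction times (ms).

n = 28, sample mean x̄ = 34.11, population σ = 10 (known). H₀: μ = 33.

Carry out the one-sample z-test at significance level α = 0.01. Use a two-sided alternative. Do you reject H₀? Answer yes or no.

reject H₀: no

SE = σ/√n = 10/√28 = 1.8898
z = (x̄−μ₀)/SE = (34.11−33)/1.8898 = 0.5874
p-value (two-sided) = 0.55696
At α=0.01: p ≥ α → fail to reject H₀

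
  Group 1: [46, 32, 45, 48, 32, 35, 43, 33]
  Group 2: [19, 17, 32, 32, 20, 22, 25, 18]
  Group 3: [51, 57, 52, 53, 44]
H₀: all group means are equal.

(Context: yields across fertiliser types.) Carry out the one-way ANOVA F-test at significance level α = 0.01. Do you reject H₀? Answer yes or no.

Group means [39.25, 23.12, 51.40], grand mean 36.000
SSB = Σnᵢ(x̄ᵢ−x̄)² = 2596.425; SSW = ΣΣ(x−x̄ᵢ)² = 673.575
MSB = 2596.425/2 = 1298.2125; MSW = 673.575/18 = 37.4208
F = MSB/MSW = 34.6922
df = (2, 18)
p-value (upper-tail) = 0.00000
At α=0.01: p < α → reject H₀

reject H₀: yes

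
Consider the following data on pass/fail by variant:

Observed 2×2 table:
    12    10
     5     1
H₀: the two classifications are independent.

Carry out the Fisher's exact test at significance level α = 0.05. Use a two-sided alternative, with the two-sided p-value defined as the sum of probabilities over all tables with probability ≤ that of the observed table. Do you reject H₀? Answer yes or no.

reject H₀: no

Margins: r₁=22, r₂=6, c₁=17, c₂=11, n=28
p_obs = C(22,12)·C(6,5)/C(28,17); sum pmf over tables with pmf ≤ p_obs
p-value (two-sided) = 0.35473
At α=0.05: p ≥ α → fail to reject H₀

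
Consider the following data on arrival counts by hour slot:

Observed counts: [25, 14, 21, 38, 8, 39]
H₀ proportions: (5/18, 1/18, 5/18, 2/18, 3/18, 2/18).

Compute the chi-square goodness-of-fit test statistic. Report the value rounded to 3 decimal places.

n = 145; E_i = n·p_i = [40.28, 8.06, 40.28, 16.11, 24.17, 16.11]
χ² = (25−40.28)²/40.28 + (14−8.06)²/8.06 + (21−40.28)²/40.28 + (38−16.11)²/16.11 + (8−24.17)²/24.17 + (39−16.11)²/16.11 = 92.4800
df = 5

test statistic = 92.480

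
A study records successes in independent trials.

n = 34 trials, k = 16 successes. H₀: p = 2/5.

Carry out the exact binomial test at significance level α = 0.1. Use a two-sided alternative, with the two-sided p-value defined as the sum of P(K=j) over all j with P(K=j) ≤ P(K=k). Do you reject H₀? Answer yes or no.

reject H₀: no

Exact binomial: n=34, k=16, p₀=2/5=0.4000
P(X=j) = C(n,j)·p₀^j·(1−p₀)^(n−j); p = Σ P(X=j) over j with P(X=j) ≤ P(X=16)
p-value (two-sided) = 0.48425
At α=0.1: p ≥ α → fail to reject H₀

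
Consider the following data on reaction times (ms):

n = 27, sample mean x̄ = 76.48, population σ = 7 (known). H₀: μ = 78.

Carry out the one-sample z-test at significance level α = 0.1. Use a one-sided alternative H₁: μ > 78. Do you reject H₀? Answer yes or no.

SE = σ/√n = 7/√27 = 1.3472
z = (x̄−μ₀)/SE = (76.48−78)/1.3472 = -1.1283
p-value (one-sided, H₁ greater) = 0.87040
At α=0.1: p ≥ α → fail to reject H₀

reject H₀: no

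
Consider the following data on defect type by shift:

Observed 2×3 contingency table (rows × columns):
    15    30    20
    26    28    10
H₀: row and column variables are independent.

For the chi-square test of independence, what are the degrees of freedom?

df = (r−1)(c−1) = (2−1)·(3−1) = 2

degrees of freedom = 2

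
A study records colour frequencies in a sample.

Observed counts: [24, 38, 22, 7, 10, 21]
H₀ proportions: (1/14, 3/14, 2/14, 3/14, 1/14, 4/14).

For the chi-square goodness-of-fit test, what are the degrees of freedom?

degrees of freedom = 5

df = k − 1 = 6 − 1 = 5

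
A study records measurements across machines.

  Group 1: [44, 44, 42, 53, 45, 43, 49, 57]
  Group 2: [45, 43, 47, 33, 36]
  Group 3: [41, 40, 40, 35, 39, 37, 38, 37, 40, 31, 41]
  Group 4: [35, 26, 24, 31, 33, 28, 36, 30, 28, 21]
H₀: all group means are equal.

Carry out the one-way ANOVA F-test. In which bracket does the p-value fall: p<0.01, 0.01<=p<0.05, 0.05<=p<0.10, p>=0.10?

p-value bracket: p<0.01

Group means [47.12, 40.80, 38.09, 29.20], grand mean 38.000
SSB = Σnᵢ(x̄ᵢ−x̄)² = 1479.816; SSW = ΣΣ(x−x̄ᵢ)² = 644.184
MSB = 1479.816/3 = 493.2720; MSW = 644.184/30 = 21.4728
F = MSB/MSW = 22.9719
df = (3, 30)
p-value (upper-tail) = 0.00000
→ bracket: p<0.01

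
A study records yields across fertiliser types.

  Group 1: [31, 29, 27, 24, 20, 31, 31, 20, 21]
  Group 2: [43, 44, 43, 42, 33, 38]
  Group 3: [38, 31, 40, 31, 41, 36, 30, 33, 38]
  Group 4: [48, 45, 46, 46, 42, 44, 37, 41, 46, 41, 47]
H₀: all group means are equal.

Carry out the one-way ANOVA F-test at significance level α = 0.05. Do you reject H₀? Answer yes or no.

Group means [26.00, 40.50, 35.33, 43.91], grand mean 36.514
SSB = Σnᵢ(x̄ᵢ−x̄)² = 1704.334; SSW = ΣΣ(x−x̄ᵢ)² = 524.409
MSB = 1704.334/3 = 568.1113; MSW = 524.409/31 = 16.9164
F = MSB/MSW = 33.5834
df = (3, 31)
p-value (upper-tail) = 0.00000
At α=0.05: p < α → reject H₀

reject H₀: yes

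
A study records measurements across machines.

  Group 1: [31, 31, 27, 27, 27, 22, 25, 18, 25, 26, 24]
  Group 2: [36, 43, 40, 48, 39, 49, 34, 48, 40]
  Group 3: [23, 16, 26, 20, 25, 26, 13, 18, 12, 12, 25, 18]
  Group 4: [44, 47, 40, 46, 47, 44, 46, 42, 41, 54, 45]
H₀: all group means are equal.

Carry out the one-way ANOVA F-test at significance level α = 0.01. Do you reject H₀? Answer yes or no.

reject H₀: yes

Group means [25.73, 41.89, 19.50, 45.09], grand mean 32.326
SSB = Σnᵢ(x̄ᵢ−x̄)² = 5068.462; SSW = ΣΣ(x−x̄ᵢ)² = 848.980
MSB = 5068.462/3 = 1689.4874; MSW = 848.980/39 = 21.7687
F = MSB/MSW = 77.6108
df = (3, 39)
p-value (upper-tail) = 0.00000
At α=0.01: p < α → reject H₀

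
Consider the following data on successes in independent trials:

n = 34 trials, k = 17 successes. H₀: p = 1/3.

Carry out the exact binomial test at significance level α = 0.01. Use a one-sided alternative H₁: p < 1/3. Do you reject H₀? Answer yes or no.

reject H₀: no

Exact binomial: n=34, k=17, p₀=1/3=0.3333
P(X≤17) from Σ C(n,i)·p₀^i·(1−p₀)^(n−i)
p-value (one-sided, H₁ less) = 0.98569
At α=0.01: p ≥ α → fail to reject H₀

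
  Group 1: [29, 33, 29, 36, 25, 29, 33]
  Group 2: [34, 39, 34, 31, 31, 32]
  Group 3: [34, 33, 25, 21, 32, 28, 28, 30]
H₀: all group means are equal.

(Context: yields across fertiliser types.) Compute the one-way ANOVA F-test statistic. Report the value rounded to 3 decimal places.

test statistic = 2.571

Group means [30.57, 33.50, 28.88], grand mean 30.762
SSB = Σnᵢ(x̄ᵢ−x̄)² = 73.720; SSW = ΣΣ(x−x̄ᵢ)² = 258.089
MSB = 73.720/2 = 36.8601; MSW = 258.089/18 = 14.3383
F = MSB/MSW = 2.5707
df = (2, 18)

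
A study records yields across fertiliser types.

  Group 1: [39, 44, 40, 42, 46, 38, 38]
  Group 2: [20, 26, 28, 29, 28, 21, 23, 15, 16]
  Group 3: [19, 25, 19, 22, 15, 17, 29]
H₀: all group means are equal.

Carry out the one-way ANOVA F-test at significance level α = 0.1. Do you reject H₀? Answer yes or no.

Group means [41.00, 22.89, 20.86], grand mean 27.783
SSB = Σnᵢ(x̄ᵢ−x̄)² = 1774.167; SSW = ΣΣ(x−x̄ᵢ)² = 419.746
MSB = 1774.167/2 = 887.0835; MSW = 419.746/20 = 20.9873
F = MSB/MSW = 42.2676
df = (2, 20)
p-value (upper-tail) = 0.00000
At α=0.1: p < α → reject H₀

reject H₀: yes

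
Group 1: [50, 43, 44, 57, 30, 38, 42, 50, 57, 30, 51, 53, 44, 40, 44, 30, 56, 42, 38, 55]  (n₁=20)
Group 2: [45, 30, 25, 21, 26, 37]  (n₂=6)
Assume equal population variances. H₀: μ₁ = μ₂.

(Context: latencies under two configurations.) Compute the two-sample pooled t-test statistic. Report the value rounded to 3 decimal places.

test statistic = 3.412

x̄₁=44.700, s₁=8.826, n₁=20
x̄₂=30.667, s₂=8.869, n₂=6
s_p² = [19·8.826² + 5·8.869²]/24 = 78.0639
SE = √(s_p²·(1/20+1/6)) = 4.1126
t = (44.700−30.667)/4.1126 = 3.4122
df = 24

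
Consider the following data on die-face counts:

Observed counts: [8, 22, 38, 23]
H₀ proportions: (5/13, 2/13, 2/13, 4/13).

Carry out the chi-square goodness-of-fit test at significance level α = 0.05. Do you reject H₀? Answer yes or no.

n = 91; E_i = n·p_i = [35.00, 14.00, 14.00, 28.00]
χ² = (8−35.00)²/35.00 + (22−14.00)²/14.00 + (38−14.00)²/14.00 + (23−28.00)²/28.00 = 67.4357
df = 3
p-value (upper-tail) = 0.00000
At α=0.05: p < α → reject H₀

reject H₀: yes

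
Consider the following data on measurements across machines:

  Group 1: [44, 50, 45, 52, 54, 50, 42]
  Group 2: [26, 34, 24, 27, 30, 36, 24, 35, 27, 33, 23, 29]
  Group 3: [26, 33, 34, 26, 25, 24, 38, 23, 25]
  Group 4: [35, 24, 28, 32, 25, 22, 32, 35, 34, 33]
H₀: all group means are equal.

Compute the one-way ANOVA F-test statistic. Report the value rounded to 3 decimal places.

test statistic = 29.920

Group means [48.14, 29.00, 28.22, 30.00], grand mean 32.605
SSB = Σnᵢ(x̄ᵢ−x̄)² = 2086.666; SSW = ΣΣ(x−x̄ᵢ)² = 790.413
MSB = 2086.666/3 = 695.5554; MSW = 790.413/34 = 23.2474
F = MSB/MSW = 29.9197
df = (3, 34)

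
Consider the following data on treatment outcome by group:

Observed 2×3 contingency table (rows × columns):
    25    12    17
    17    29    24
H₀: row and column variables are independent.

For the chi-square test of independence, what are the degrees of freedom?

degrees of freedom = 2

df = (r−1)(c−1) = (2−1)·(3−1) = 2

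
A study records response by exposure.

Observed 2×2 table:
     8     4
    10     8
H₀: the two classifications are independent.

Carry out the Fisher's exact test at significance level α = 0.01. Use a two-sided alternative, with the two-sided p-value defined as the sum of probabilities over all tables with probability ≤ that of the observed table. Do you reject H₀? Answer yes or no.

reject H₀: no

Margins: r₁=12, r₂=18, c₁=18, c₂=12, n=30
p_obs = C(12,8)·C(18,10)/C(30,18); sum pmf over tables with pmf ≤ p_obs
p-value (two-sided) = 0.70859
At α=0.01: p ≥ α → fail to reject H₀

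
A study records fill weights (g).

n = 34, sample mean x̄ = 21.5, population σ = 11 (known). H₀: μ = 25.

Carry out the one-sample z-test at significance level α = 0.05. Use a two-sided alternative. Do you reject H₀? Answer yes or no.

reject H₀: no

SE = σ/√n = 11/√34 = 1.8865
z = (x̄−μ₀)/SE = (21.5−25)/1.8865 = -1.8553
p-value (two-sided) = 0.06355
At α=0.05: p ≥ α → fail to reject H₀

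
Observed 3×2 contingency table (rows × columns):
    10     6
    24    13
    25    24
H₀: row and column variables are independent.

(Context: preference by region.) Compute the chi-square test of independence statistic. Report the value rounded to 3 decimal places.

Row totals [16, 37, 49], col totals [59, 43], n=102
χ² = (10−9.25)²/9.25 + (6−6.75)²/6.75 + (24−21.40)²/21.40 + (13−15.60)²/15.60 + (25−28.34)²/28.34 + (24−20.66)²/20.66 = 1.8258
df = 2

test statistic = 1.826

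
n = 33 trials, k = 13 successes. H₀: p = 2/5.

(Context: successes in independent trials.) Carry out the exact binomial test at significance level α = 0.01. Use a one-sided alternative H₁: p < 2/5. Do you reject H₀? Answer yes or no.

Exact binomial: n=33, k=13, p₀=2/5=0.4000
P(X≤13) from Σ C(n,i)·p₀^i·(1−p₀)^(n−i)
p-value (one-sided, H₁ less) = 0.54704
At α=0.01: p ≥ α → fail to reject H₀

reject H₀: no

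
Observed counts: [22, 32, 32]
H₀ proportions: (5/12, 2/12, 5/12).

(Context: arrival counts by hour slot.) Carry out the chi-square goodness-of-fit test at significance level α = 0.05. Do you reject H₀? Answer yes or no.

n = 86; E_i = n·p_i = [35.83, 14.33, 35.83]
χ² = (22−35.83)²/35.83 + (32−14.33)²/14.33 + (32−35.83)²/35.83 = 27.5256
df = 2
p-value (upper-tail) = 0.00000
At α=0.05: p < α → reject H₀

reject H₀: yes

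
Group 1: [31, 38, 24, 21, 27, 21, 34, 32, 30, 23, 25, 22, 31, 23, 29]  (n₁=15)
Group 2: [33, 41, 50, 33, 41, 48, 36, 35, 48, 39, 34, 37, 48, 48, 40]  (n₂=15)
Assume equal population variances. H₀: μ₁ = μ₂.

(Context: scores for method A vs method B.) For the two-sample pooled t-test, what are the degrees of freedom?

df = n₁ + n₂ − 2 = 15 + 15 − 2 = 28

degrees of freedom = 28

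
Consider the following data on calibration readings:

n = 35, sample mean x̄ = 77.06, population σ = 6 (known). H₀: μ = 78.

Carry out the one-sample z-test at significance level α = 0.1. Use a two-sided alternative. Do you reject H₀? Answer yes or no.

SE = σ/√n = 6/√35 = 1.0142
z = (x̄−μ₀)/SE = (77.06−78)/1.0142 = -0.9269
p-value (two-sided) = 0.35400
At α=0.1: p ≥ α → fail to reject H₀

reject H₀: no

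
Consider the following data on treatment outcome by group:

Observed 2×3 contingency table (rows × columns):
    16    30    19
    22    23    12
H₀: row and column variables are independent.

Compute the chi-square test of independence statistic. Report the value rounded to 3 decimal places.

test statistic = 2.941

Row totals [65, 57], col totals [38, 53, 31], n=122
χ² = (16−20.25)²/20.25 + (30−28.24)²/28.24 + (19−16.52)²/16.52 + (22−17.75)²/17.75 + (23−24.76)²/24.76 + (12−14.48)²/14.48 = 2.9406
df = 2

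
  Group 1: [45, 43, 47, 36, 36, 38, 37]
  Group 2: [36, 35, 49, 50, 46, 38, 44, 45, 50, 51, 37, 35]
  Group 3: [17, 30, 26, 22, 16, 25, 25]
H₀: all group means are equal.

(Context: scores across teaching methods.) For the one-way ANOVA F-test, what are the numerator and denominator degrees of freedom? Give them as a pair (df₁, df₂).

degrees of freedom = [2, 23]

k = 3 groups, N = 26 total
df = (k−1, N−k) = (3−1, 26−3) = (2, 23)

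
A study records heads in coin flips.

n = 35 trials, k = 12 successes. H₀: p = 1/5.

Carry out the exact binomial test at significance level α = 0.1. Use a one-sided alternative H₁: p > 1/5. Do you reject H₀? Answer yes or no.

Exact binomial: n=35, k=12, p₀=1/5=0.2000
P(X≥12) from Σ C(n,i)·p₀^i·(1−p₀)^(n−i)
p-value (one-sided, H₁ greater) = 0.03436
At α=0.1: p < α → reject H₀

reject H₀: yes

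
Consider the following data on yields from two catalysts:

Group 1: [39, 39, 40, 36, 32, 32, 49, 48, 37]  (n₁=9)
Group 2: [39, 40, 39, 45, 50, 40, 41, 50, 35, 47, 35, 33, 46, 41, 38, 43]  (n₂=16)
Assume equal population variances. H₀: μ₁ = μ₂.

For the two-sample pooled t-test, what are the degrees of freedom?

degrees of freedom = 23

df = n₁ + n₂ − 2 = 9 + 16 − 2 = 23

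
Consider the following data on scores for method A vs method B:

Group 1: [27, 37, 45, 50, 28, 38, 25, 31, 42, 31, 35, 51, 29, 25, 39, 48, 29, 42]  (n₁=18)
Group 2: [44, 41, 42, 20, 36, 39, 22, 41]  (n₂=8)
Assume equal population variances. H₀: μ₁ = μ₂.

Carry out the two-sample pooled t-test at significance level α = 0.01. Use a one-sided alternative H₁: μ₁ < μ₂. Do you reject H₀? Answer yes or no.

x̄₁=36.222, s₁=8.633, n₁=18
x̄₂=35.625, s₂=9.334, n₂=8
s_p² = [17·8.633² + 7·9.334²]/24 = 78.2078
SE = √(s_p²·(1/18+1/8)) = 3.7578
t = (36.222−35.625)/3.7578 = 0.1589
df = 24
p-value (one-sided, H₁ less) = 0.56247
At α=0.01: p ≥ α → fail to reject H₀

reject H₀: no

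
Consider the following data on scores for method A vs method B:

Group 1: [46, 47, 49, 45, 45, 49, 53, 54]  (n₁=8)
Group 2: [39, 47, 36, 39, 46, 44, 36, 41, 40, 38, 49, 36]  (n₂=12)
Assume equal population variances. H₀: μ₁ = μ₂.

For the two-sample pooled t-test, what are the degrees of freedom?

df = n₁ + n₂ − 2 = 8 + 12 − 2 = 18

degrees of freedom = 18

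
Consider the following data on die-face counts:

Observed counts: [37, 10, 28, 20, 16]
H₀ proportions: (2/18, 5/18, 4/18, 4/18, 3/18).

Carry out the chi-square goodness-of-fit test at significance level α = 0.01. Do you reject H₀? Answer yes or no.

reject H₀: yes

n = 111; E_i = n·p_i = [12.33, 30.83, 24.67, 24.67, 18.50]
χ² = (37−12.33)²/12.33 + (10−30.83)²/30.83 + (28−24.67)²/24.67 + (20−24.67)²/24.67 + (16−18.50)²/18.50 = 65.0811
df = 4
p-value (upper-tail) = 0.00000
At α=0.01: p < α → reject H₀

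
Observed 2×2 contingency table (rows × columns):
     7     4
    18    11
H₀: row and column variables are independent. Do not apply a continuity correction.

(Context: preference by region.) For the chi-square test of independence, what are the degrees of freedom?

degrees of freedom = 1

df = (r−1)(c−1) = (2−1)·(2−1) = 1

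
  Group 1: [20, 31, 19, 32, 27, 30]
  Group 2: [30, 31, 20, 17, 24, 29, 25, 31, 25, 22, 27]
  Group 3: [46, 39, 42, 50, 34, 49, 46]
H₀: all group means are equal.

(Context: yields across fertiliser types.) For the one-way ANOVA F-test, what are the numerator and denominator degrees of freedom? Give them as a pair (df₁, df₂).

k = 3 groups, N = 24 total
df = (k−1, N−k) = (3−1, 24−3) = (2, 21)

degrees of freedom = [2, 21]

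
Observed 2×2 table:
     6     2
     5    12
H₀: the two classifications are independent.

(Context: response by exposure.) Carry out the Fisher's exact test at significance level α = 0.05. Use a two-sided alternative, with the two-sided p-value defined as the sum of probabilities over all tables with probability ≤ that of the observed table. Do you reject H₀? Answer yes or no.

reject H₀: no

Margins: r₁=8, r₂=17, c₁=11, c₂=14, n=25
p_obs = C(8,6)·C(17,5)/C(25,11); sum pmf over tables with pmf ≤ p_obs
p-value (two-sided) = 0.08098
At α=0.05: p ≥ α → fail to reject H₀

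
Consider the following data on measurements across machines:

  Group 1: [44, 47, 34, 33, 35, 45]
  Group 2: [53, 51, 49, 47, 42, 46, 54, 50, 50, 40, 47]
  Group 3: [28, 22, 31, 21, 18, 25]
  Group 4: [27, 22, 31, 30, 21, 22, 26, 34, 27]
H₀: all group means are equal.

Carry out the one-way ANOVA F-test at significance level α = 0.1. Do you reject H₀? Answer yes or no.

reject H₀: yes

Group means [39.67, 48.09, 24.17, 26.67], grand mean 36.000
SSB = Σnᵢ(x̄ᵢ−x̄)² = 3312.924; SSW = ΣΣ(x−x̄ᵢ)² = 659.076
MSB = 3312.924/3 = 1104.3081; MSW = 659.076/28 = 23.5384
F = MSB/MSW = 46.9151
df = (3, 28)
p-value (upper-tail) = 0.00000
At α=0.1: p < α → reject H₀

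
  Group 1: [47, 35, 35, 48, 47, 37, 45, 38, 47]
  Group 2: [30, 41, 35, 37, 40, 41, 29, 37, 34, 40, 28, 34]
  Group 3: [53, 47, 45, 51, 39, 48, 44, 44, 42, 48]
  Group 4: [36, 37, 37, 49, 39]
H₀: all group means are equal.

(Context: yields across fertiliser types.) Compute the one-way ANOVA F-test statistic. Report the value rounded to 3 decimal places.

test statistic = 8.866

Group means [42.11, 35.50, 46.10, 39.60], grand mean 40.667
SSB = Σnᵢ(x̄ᵢ−x̄)² = 640.011; SSW = ΣΣ(x−x̄ᵢ)² = 769.989
MSB = 640.011/3 = 213.3370; MSW = 769.989/32 = 24.0622
F = MSB/MSW = 8.8661
df = (3, 32)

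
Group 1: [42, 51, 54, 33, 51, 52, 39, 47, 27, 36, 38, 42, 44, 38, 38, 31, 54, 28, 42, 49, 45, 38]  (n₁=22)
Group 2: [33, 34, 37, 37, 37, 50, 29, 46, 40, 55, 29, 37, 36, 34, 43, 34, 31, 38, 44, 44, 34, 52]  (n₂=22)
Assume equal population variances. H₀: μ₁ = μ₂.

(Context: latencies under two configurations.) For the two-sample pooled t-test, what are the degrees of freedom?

degrees of freedom = 42

df = n₁ + n₂ − 2 = 22 + 22 − 2 = 42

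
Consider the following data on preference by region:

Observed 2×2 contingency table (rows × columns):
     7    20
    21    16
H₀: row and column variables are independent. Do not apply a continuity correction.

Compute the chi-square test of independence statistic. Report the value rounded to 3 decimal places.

Row totals [27, 37], col totals [28, 36], n=64
χ² = (7−11.81)²/11.81 + (20−15.19)²/15.19 + (21−16.19)²/16.19 + (16−20.81)²/20.81 = 6.0291
df = 1

test statistic = 6.029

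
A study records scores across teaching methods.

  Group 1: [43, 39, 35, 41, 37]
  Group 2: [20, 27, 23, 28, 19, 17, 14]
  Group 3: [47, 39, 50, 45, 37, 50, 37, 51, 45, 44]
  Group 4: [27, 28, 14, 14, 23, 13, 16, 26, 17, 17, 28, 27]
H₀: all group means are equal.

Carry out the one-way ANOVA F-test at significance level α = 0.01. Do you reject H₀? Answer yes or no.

Group means [39.00, 21.14, 44.50, 20.83], grand mean 30.529
SSB = Σnᵢ(x̄ᵢ−x̄)² = 4055.447; SSW = ΣΣ(x−x̄ᵢ)² = 869.024
MSB = 4055.447/3 = 1351.8156; MSW = 869.024/30 = 28.9675
F = MSB/MSW = 46.6667
df = (3, 30)
p-value (upper-tail) = 0.00000
At α=0.01: p < α → reject H₀

reject H₀: yes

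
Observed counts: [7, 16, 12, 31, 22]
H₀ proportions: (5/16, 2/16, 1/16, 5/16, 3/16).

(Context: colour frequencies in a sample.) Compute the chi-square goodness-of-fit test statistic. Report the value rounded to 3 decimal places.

n = 88; E_i = n·p_i = [27.50, 11.00, 5.50, 27.50, 16.50]
χ² = (7−27.50)²/27.50 + (16−11.00)²/11.00 + (12−5.50)²/5.50 + (31−27.50)²/27.50 + (22−16.50)²/16.50 = 27.5152
df = 4

test statistic = 27.515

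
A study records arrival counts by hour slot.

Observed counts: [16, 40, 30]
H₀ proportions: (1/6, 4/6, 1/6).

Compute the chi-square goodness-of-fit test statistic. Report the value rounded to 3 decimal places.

test statistic = 22.558

n = 86; E_i = n·p_i = [14.33, 57.33, 14.33]
χ² = (16−14.33)²/14.33 + (40−57.33)²/57.33 + (30−14.33)²/14.33 = 22.5581
df = 2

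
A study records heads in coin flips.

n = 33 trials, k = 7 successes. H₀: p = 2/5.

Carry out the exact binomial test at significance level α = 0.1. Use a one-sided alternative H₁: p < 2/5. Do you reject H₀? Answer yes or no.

reject H₀: yes

Exact binomial: n=33, k=7, p₀=2/5=0.4000
P(X≤7) from Σ C(n,i)·p₀^i·(1−p₀)^(n−i)
p-value (one-sided, H₁ less) = 0.01855
At α=0.1: p < α → reject H₀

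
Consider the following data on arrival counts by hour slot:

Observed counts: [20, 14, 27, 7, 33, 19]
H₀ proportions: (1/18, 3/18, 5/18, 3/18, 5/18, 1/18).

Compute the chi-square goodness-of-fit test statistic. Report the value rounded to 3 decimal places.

test statistic = 60.940

n = 120; E_i = n·p_i = [6.67, 20.00, 33.33, 20.00, 33.33, 6.67]
χ² = (20−6.67)²/6.67 + (14−20.00)²/20.00 + (27−33.33)²/33.33 + (7−20.00)²/20.00 + (33−33.33)²/33.33 + (19−6.67)²/6.67 = 60.9400
df = 5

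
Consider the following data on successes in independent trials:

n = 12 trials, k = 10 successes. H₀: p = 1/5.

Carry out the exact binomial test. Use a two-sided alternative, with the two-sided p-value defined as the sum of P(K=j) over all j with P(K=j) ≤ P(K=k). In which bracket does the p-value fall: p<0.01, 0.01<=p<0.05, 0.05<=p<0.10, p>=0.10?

p-value bracket: p<0.01

Exact binomial: n=12, k=10, p₀=1/5=0.2000
P(X=j) = C(n,j)·p₀^j·(1−p₀)^(n−j); p = Σ P(X=j) over j with P(X=j) ≤ P(X=10)
p-value (two-sided) = 0.00000
→ bracket: p<0.01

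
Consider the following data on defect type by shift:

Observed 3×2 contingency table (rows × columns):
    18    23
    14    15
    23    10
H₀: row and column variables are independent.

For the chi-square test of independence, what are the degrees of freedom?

df = (r−1)(c−1) = (3−1)·(2−1) = 2

degrees of freedom = 2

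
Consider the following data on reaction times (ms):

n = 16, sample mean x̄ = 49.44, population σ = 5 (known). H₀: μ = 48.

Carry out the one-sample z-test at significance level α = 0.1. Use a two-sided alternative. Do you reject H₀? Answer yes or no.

reject H₀: no

SE = σ/√n = 5/√16 = 1.2500
z = (x̄−μ₀)/SE = (49.44−48)/1.2500 = 1.1520
p-value (two-sided) = 0.24932
At α=0.1: p ≥ α → fail to reject H₀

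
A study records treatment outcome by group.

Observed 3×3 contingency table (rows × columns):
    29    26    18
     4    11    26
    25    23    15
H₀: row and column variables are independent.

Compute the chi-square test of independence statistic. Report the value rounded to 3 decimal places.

Row totals [73, 41, 63], col totals [58, 60, 59], n=177
χ² = (29−23.92)²/23.92 + (26−24.75)²/24.75 + (18−24.33)²/24.33 + (4−13.44)²/13.44 + (11−13.90)²/13.90 + (26−13.67)²/13.67 + (25−20.64)²/20.64 + (23−21.36)²/21.36 + (15−21.00)²/21.00 = 23.9108
df = 4

test statistic = 23.911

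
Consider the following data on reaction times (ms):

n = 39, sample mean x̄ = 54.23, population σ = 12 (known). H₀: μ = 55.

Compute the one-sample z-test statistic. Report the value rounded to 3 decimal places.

SE = σ/√n = 12/√39 = 1.9215
z = (x̄−μ₀)/SE = (54.23−55)/1.9215 = -0.4007

test statistic = -0.401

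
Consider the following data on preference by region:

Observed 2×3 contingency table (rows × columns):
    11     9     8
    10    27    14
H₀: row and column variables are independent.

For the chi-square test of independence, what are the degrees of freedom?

df = (r−1)(c−1) = (2−1)·(3−1) = 2

degrees of freedom = 2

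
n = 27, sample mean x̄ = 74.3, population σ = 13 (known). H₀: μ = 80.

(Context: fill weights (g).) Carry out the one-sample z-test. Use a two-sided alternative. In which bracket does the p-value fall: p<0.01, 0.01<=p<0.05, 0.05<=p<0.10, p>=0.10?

SE = σ/√n = 13/√27 = 2.5019
z = (x̄−μ₀)/SE = (74.3−80)/2.5019 = -2.2783
p-value (two-sided) = 0.02271
→ bracket: 0.01<=p<0.05

p-value bracket: 0.01<=p<0.05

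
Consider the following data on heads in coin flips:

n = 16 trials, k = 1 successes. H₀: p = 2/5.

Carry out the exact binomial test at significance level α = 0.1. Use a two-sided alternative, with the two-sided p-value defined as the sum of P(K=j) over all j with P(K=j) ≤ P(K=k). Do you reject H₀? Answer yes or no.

Exact binomial: n=16, k=1, p₀=2/5=0.4000
P(X=j) = C(n,j)·p₀^j·(1−p₀)^(n−j); p = Σ P(X=j) over j with P(X=j) ≤ P(X=1)
p-value (two-sided) = 0.00423
At α=0.1: p < α → reject H₀

reject H₀: yes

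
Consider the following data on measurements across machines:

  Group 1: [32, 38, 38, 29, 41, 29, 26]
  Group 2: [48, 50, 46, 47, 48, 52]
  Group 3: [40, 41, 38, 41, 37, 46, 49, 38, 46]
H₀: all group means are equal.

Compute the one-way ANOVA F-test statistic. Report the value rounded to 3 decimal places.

Group means [33.29, 48.50, 41.78], grand mean 40.909
SSB = Σnᵢ(x̄ᵢ−x̄)² = 759.334; SSW = ΣΣ(x−x̄ᵢ)² = 362.484
MSB = 759.334/2 = 379.6670; MSW = 362.484/19 = 19.0781
F = MSB/MSW = 19.9007
df = (2, 19)

test statistic = 19.901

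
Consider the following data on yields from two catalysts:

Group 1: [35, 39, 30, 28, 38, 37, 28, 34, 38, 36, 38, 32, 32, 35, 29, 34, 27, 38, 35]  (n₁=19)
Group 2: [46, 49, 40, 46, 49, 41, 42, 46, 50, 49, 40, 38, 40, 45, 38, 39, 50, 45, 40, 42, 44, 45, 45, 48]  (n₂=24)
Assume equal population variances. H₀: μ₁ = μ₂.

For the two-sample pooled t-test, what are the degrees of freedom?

degrees of freedom = 41

df = n₁ + n₂ − 2 = 19 + 24 − 2 = 41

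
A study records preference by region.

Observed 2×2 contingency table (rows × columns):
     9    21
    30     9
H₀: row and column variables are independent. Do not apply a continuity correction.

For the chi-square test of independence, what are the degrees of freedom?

df = (r−1)(c−1) = (2−1)·(2−1) = 1

degrees of freedom = 1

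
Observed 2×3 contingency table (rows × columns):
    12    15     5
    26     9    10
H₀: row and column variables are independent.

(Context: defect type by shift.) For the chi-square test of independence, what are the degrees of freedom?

degrees of freedom = 2

df = (r−1)(c−1) = (2−1)·(3−1) = 2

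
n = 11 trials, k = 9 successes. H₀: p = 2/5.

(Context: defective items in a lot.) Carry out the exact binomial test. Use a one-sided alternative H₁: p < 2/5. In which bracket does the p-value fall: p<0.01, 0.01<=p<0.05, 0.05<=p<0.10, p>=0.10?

Exact binomial: n=11, k=9, p₀=2/5=0.4000
P(X≤9) from Σ C(n,i)·p₀^i·(1−p₀)^(n−i)
p-value (one-sided, H₁ less) = 0.99927
→ bracket: p>=0.10

p-value bracket: p>=0.10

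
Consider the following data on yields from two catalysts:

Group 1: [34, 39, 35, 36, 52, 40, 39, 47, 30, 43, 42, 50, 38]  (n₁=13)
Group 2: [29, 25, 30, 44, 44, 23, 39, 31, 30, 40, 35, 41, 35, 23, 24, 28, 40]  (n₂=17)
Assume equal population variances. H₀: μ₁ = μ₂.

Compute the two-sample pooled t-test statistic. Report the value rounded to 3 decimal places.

test statistic = 2.894

x̄₁=40.385, s₁=6.371, n₁=13
x̄₂=33.000, s₂=7.314, n₂=17
s_p² = [12·6.371² + 16·7.314²]/28 = 47.9670
SE = √(s_p²·(1/13+1/17)) = 2.5517
t = (40.385−33.000)/2.5517 = 2.8940
df = 28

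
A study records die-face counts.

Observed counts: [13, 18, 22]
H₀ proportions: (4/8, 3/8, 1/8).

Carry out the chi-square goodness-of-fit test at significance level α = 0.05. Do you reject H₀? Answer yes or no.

n = 53; E_i = n·p_i = [26.50, 19.88, 6.62]
χ² = (13−26.50)²/26.50 + (18−19.88)²/19.88 + (22−6.62)²/6.62 = 42.7358
df = 2
p-value (upper-tail) = 0.00000
At α=0.05: p < α → reject H₀

reject H₀: yes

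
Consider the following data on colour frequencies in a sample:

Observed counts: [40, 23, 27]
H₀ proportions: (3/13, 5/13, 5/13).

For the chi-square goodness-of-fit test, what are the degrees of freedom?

df = k − 1 = 3 − 1 = 2

degrees of freedom = 2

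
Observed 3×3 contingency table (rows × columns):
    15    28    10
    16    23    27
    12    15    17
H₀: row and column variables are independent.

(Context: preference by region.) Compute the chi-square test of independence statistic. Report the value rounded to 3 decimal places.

test statistic = 8.021

Row totals [53, 66, 44], col totals [43, 66, 54], n=163
χ² = (15−13.98)²/13.98 + (28−21.46)²/21.46 + (10−17.56)²/17.56 + (16−17.41)²/17.41 + (23−26.72)²/26.72 + (27−21.87)²/21.87 + (12−11.61)²/11.61 + (15−17.82)²/17.82 + (17−14.58)²/14.58 = 8.0212
df = 4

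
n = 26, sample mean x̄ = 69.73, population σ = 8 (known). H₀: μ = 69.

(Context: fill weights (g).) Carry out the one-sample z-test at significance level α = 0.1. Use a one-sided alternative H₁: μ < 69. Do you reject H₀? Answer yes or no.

SE = σ/√n = 8/√26 = 1.5689
z = (x̄−μ₀)/SE = (69.73−69)/1.5689 = 0.4653
p-value (one-sided, H₁ less) = 0.67914
At α=0.1: p ≥ α → fail to reject H₀

reject H₀: no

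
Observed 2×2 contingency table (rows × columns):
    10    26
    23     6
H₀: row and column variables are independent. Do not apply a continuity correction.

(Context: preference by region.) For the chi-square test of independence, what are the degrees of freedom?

df = (r−1)(c−1) = (2−1)·(2−1) = 1

degrees of freedom = 1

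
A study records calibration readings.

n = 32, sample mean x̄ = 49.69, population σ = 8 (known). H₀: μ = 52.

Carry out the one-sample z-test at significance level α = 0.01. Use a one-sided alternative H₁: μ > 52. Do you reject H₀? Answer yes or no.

reject H₀: no

SE = σ/√n = 8/√32 = 1.4142
z = (x̄−μ₀)/SE = (49.69−52)/1.4142 = -1.6334
p-value (one-sided, H₁ greater) = 0.94881
At α=0.01: p ≥ α → fail to reject H₀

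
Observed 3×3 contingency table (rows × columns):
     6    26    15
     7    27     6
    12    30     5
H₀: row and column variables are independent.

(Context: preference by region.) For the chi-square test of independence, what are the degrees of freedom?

degrees of freedom = 4

df = (r−1)(c−1) = (3−1)·(3−1) = 4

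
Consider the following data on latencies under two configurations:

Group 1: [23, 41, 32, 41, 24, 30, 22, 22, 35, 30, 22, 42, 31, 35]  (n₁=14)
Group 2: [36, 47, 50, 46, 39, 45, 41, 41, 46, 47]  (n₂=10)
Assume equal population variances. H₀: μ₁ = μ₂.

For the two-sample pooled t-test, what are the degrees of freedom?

degrees of freedom = 22

df = n₁ + n₂ − 2 = 14 + 10 − 2 = 22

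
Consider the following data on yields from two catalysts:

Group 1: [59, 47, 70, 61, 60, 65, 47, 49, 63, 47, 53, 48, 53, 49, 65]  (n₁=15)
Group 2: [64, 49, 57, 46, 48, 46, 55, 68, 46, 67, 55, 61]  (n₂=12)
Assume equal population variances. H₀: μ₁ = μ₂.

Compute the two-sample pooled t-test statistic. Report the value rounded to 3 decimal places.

test statistic = 0.181

x̄₁=55.733, s₁=7.923, n₁=15
x̄₂=55.167, s₂=8.321, n₂=12
s_p² = [14·7.923² + 11·8.321²]/25 = 65.6240
SE = √(s_p²·(1/15+1/12)) = 3.1375
t = (55.733−55.167)/3.1375 = 0.1806
df = 25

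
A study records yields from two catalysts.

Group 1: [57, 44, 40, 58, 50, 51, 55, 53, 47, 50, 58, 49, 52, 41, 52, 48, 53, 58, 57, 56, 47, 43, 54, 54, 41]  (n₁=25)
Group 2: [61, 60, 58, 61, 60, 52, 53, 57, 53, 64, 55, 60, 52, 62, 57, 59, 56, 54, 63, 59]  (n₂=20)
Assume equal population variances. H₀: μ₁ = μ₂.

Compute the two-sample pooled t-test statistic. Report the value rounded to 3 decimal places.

test statistic = -4.826

x̄₁=50.720, s₁=5.653, n₁=25
x̄₂=57.800, s₂=3.708, n₂=20
s_p² = [24·5.653² + 19·3.708²]/43 = 23.9126
SE = √(s_p²·(1/25+1/20)) = 1.4670
t = (50.720−57.800)/1.4670 = -4.8261
df = 43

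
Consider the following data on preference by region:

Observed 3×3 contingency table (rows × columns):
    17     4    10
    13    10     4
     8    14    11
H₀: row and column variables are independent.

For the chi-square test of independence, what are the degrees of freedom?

degrees of freedom = 4

df = (r−1)(c−1) = (3−1)·(3−1) = 4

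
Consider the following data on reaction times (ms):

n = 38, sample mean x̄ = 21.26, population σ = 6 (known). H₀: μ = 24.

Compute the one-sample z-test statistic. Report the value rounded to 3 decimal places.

test statistic = -2.815

SE = σ/√n = 6/√38 = 0.9733
z = (x̄−μ₀)/SE = (21.26−24)/0.9733 = -2.8151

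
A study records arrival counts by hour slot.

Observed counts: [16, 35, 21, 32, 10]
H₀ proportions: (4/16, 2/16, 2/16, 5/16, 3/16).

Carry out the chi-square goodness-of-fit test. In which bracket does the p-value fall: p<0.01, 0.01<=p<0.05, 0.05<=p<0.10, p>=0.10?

n = 114; E_i = n·p_i = [28.50, 14.25, 14.25, 35.62, 21.38]
χ² = (16−28.50)²/28.50 + (35−14.25)²/14.25 + (21−14.25)²/14.25 + (32−35.62)²/35.62 + (10−21.38)²/21.38 = 45.3170
df = 4
p-value (upper-tail) = 0.00000
→ bracket: p<0.01

p-value bracket: p<0.01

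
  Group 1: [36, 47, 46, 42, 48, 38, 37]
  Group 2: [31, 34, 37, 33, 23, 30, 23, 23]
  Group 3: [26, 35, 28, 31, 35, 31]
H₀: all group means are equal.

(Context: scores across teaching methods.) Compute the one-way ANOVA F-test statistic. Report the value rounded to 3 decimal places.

test statistic = 14.040

Group means [42.00, 29.25, 31.00], grand mean 34.000
SSB = Σnᵢ(x̄ᵢ−x̄)² = 682.500; SSW = ΣΣ(x−x̄ᵢ)² = 437.500
MSB = 682.500/2 = 341.2500; MSW = 437.500/18 = 24.3056
F = MSB/MSW = 14.0400
df = (2, 18)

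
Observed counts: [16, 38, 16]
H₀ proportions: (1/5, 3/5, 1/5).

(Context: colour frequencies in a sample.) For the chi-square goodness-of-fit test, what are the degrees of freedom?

df = k − 1 = 3 − 1 = 2

degrees of freedom = 2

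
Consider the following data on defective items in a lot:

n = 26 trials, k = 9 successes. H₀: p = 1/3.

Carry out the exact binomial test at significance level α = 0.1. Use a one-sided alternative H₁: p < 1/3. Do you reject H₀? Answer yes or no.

Exact binomial: n=26, k=9, p₀=1/3=0.3333
P(X≤9) from Σ C(n,i)·p₀^i·(1−p₀)^(n−i)
p-value (one-sided, H₁ less) = 0.64293
At α=0.1: p ≥ α → fail to reject H₀

reject H₀: no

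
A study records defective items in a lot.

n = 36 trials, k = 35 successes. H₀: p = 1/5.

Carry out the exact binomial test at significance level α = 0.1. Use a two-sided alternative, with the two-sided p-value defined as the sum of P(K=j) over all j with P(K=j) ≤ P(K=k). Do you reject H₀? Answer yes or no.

reject H₀: yes

Exact binomial: n=36, k=35, p₀=1/5=0.2000
P(X=j) = C(n,j)·p₀^j·(1−p₀)^(n−j); p = Σ P(X=j) over j with P(X=j) ≤ P(X=35)
p-value (two-sided) = 0.00000
At α=0.1: p < α → reject H₀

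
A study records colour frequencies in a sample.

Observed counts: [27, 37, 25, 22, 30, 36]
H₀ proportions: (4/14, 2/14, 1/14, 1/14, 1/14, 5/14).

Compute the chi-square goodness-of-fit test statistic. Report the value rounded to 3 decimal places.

test statistic = 70.962

n = 177; E_i = n·p_i = [50.57, 25.29, 12.64, 12.64, 12.64, 63.21]
χ² = (27−50.57)²/50.57 + (37−25.29)²/25.29 + (25−12.64)²/12.64 + (22−12.64)²/12.64 + (30−12.64)²/12.64 + (36−63.21)²/63.21 = 70.9621
df = 5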